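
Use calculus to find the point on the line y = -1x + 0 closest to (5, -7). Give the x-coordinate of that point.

Minimize D(x)^2 = (x - 5)^2 + (-x + 7)^2.
d/dx[D^2] = 2(x - 5) + 2·(-1)·(-x + 7) = 0 ⇒ x = 6.
Then y = -6 and the distance is √(2) ≈ 1.4142.

6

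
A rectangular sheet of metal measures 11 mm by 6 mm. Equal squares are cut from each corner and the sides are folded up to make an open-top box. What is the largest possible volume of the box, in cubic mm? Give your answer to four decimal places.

With cut size x, the volume is V(x) = x(11 − 2x)(6 − 2x) for 0 < x < 3.
V'(x) = 12x^2 − 68x + 66. Setting V'(x) = 0 gives x ≈ 1.2434 (the root in (0, 3)).
V''(x) = 24x − 68 is negative there, so this is the maximum; V ≈ 37.1883.

37.1883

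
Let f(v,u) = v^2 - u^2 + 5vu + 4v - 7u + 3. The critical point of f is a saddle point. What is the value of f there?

∂f/∂v = 2v + 5u + 4 = 0 and ∂f/∂u = 5v - 2u - 7 = 0, so (v, u) = (27/29, -34/29).
The Hessian has f_{vv} = 2, f_{uu} = -2, f_{vu} = 5, giving D = -29 < 0, so the point is a saddle point.
f(27/29, -34/29) = 260/29.

260/29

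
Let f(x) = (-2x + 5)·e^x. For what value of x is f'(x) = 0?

3/2

Differentiating with the product rule gives f'(x) = (-2x + 3)·e^x. Since e^x > 0, the only critical point is x = 3/2.
f''(3/2) has the same sign as -2 < 0, so this is a local maximum.
f(3/2) = (2)·e^(3/2) ≈ 8.9634.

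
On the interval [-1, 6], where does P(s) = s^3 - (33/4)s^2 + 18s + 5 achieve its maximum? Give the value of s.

Differentiating, P'(s) = 3s^2 - (33/2)s + 18; which vanishes at s = 3/2 and s = 4.
Evaluating at the critical points and endpoints: P(-1) = -89/4; P(3/2) = 269/16; P(4) = 9; P(6) = 32.
Hence the absolute maximum is 32 at s = 6.

6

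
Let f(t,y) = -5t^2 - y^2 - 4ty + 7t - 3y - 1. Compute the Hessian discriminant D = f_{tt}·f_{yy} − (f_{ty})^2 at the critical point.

4

∂f/∂t = -10t - 4y + 7 = 0 and ∂f/∂y = -4t - 2y - 3 = 0, so (t, y) = (13/2, -29/2).
The Hessian has f_{tt} = -10, f_{yy} = -2, f_{ty} = -4, giving D = 4 > 0 with f_{tt} < 0, so the point is a local maximum.
D = (-10)·(-2) − (-4)^2 = 4.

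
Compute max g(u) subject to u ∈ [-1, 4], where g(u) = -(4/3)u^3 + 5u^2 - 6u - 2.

31/3

The derivative is -4u^2 + 10u - 6, which vanishes at u = 1 and u = 3/2.
Compare values at every candidate in [-1, 4]: g(-1) = 31/3; g(1) = -13/3; g(3/2) = -17/4; g(4) = -94/3.
So the maximum is g(-1) = 31/3.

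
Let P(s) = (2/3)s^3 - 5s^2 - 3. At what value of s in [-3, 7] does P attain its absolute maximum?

The derivative is 2s^2 - 10s, which vanishes at s = 0 and s = 5.
Evaluating at the critical points and endpoints: P(-3) = -66, P(0) = -3, P(5) = -134/3, P(7) = -58/3.
Hence the absolute maximum is -3 at s = 0.

0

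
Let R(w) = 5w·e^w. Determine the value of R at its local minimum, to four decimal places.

-1.8394

Differentiating with the product rule gives R'(w) = (5w + 5)·e^w. Since e^w > 0, the only critical point is w = -1.
R''(-1) has the same sign as 5 > 0, so this is a local minimum.
R(-1) = (-5)·e^(-1) ≈ -1.8394.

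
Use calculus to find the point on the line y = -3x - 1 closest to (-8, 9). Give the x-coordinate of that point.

Minimize D(x)^2 = (x + 8)^2 + (-3x - 10)^2.
d/dx[D^2] = 2(x + 8) + 2·(-3)·(-3x - 10) = 0 ⇒ x = -19/5.
Then y = 52/5 and the distance is √(98/5) ≈ 4.4272.

-19/5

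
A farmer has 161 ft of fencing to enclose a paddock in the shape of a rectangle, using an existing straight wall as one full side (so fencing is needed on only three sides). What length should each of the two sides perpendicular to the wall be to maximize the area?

Let the sides perpendicular to the wall have length x and the parallel side y, so 2x + y = 161 and the area is A = xy = x(161 − 2x).
A'(x) = 161 − 4x = 0 gives x = 161/4, and A''(x) = −4 < 0 confirms a maximum.
Then y = 161 − 2·161/4 = 161/2 and A = 25921/8.

161/4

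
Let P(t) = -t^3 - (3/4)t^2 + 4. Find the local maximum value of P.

4

P'(t) = -3t^2 - (3/2)t = 0 at t = -1/2, 0.
P''(t) = -6t - 3/2. P''(-1/2) = 3/2 > 0 ⇒ local minimum; P''(0) = -3/2 < 0 ⇒ local maximum.
So the local maximum value is P(0) = 4.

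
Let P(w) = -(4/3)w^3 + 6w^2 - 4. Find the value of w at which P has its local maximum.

3

Critical points: P'(w) = -4w^2 + 12w vanishes at w = 0, 3.
Since P''(w) = -8w + 12, we get P''(0) = 12 > 0 ⇒ local minimum; P''(3) = -12 < 0 ⇒ local maximum.
Thus P has its local maximum at w = 3, with value 14.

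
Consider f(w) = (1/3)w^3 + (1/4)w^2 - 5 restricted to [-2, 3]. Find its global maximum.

The derivative is w^2 + (1/2)w, which vanishes at w = -1/2 and w = 0.
Evaluating at the critical points and endpoints: f(-2) = -20/3; f(-1/2) = -239/48; f(0) = -5; f(3) = 25/4.
Hence the absolute maximum is 25/4 at w = 3.

25/4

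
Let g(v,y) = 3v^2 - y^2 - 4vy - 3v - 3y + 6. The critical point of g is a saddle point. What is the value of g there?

111/14

∂g/∂v = 6v - 4y - 3 = 0 and ∂g/∂y = -4v - 2y - 3 = 0, so (v, y) = (-3/14, -15/14).
The Hessian has g_{vv} = 6, g_{yy} = -2, g_{vy} = -4, giving D = -28 < 0, so the point is a saddle point.
g(-3/14, -15/14) = 111/14.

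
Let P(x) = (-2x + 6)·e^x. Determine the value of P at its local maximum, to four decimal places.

14.7781

Differentiating with the product rule gives P'(x) = (-2x + 4)·e^x. Since e^x > 0, the only critical point is x = 2.
P''(2) has the same sign as -2 < 0, so this is a local maximum.
P(2) = (2)·e^(2) ≈ 14.7781.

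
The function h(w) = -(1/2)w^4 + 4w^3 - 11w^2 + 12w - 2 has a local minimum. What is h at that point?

2

Critical points: h'(w) = -2w^3 + 12w^2 - 22w + 12 vanishes at w = 1, 2, 3.
h''(w) = -6w^2 + 24w - 22. h''(1) = -4 < 0 ⇒ local maximum; h''(2) = 2 > 0 ⇒ local minimum; h''(3) = -4 < 0 ⇒ local maximum.
The local minimum is h(2) = 2.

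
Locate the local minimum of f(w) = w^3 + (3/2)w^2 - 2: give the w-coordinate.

Critical points: f'(w) = 3w^2 + 3w vanishes at w = -1, 0.
Second-derivative test with f''(w) = 6w + 3: f''(-1) = -3 < 0 ⇒ local maximum; f''(0) = 3 > 0 ⇒ local minimum.
The local minimum is f(0) = -2.

0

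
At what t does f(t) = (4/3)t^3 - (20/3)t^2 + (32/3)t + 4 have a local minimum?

f'(t) = 4t^2 - (40/3)t + 32/3 = 0 at t = 4/3, 2.
Second-derivative test with f''(t) = 8t - 40/3: f''(4/3) = -8/3 < 0 ⇒ local maximum; f''(2) = 8/3 > 0 ⇒ local minimum.
The local minimum is f(2) = 28/3.

2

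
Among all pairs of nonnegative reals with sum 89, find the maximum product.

With x + y = 89, the product is P(x) = x(89 − x).
P'(x) = 89 − 2x = 0 gives x = 89/2; P'' = −2 < 0, so this is the maximum.
P = 89/2·89/2 = 7921/4.

7921/4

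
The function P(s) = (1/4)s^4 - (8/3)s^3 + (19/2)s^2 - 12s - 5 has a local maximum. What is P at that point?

-29/4

Critical points: P'(s) = s^3 - 8s^2 + 19s - 12 vanishes at s = 1, 3, 4.
Second-derivative test with P''(s) = 3s^2 - 16s + 19: P''(1) = 6 > 0 ⇒ local minimum; P''(3) = -2 < 0 ⇒ local maximum; P''(4) = 3 > 0 ⇒ local minimum.
The local maximum is P(3) = -29/4.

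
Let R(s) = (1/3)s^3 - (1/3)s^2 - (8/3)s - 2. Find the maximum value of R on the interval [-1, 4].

10/3

Differentiating, R'(s) = s^2 - (2/3)s - 8/3; whose only zero in [-1, 4] is s = 2.
Candidates: R(-1) = 0,  R(2) = -6,  R(4) = 10/3.
So the maximum is R(4) = 10/3.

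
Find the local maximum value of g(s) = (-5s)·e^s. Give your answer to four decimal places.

1.8394

Differentiating with the product rule gives g'(s) = (-5s - 5)·e^s. Since e^s > 0, the only critical point is s = -1.
g''(-1) has the same sign as -5 < 0, so this is a local maximum.
g(-1) = (5)·e^(-1) ≈ 1.8394.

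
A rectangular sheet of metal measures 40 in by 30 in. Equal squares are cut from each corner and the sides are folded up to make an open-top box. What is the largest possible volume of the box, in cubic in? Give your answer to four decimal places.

3032.3025

With cut size x, the volume is V(x) = x(40 − 2x)(30 − 2x) for 0 < x < 15.
V'(x) = 12x^2 − 280x + 1200. Setting V'(x) = 0 gives x ≈ 5.6574 (the root in (0, 15)).
V''(x) = 24x − 280 is negative there, so this is the maximum; V ≈ 3032.3025.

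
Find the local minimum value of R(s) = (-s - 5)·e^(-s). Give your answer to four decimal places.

By the product rule, R'(s) = (s + 4)·e^(-s). Since e^(-s) > 0, the only critical point is s = -4.
R''(-4) has the same sign as 1 > 0, so this is a local minimum.
R(-4) = (-1)·e^(4) ≈ -54.5982.

-54.5982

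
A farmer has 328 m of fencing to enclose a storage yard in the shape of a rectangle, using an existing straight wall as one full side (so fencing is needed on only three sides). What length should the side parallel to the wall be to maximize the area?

Let the sides perpendicular to the wall have length x and the parallel side y, so 2x + y = 328 and the area is A = xy = x(328 − 2x).
A'(x) = 328 − 4x = 0 gives x = 82, and A''(x) = −4 < 0 confirms a maximum.
Then y = 328 − 2·82 = 164 and A = 13448.

164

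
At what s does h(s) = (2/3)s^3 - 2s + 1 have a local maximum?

-1

Critical points: h'(s) = 2s^2 - 2 vanishes at s = -1, 1.
h''(s) = 4s. h''(-1) = -4 < 0 ⇒ local maximum; h''(1) = 4 > 0 ⇒ local minimum.
So the local maximum value is h(-1) = 7/3.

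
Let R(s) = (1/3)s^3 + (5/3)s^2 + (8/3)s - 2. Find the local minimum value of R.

Critical points: R'(s) = s^2 + (10/3)s + 8/3 vanishes at s = -2, -4/3.
Since R''(s) = 2s + 10/3, we get R''(-2) = -2/3 < 0 ⇒ local maximum; R''(-4/3) = 2/3 > 0 ⇒ local minimum.
So the local minimum value is R(-4/3) = -274/81.

-274/81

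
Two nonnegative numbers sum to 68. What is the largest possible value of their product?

With x + y = 68, the product is P(x) = x(68 − x).
P'(x) = 68 − 2x = 0 gives x = 34; P'' = −2 < 0, so this is the maximum.
P = 34·34 = 1156.

1156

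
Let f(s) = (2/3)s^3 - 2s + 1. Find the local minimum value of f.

f'(s) = 2s^2 - 2. Setting f'(s) = 0 gives s ∈ {-1, 1}.
Since f''(s) = 4s, we get f''(-1) = -4 < 0 ⇒ local maximum; f''(1) = 4 > 0 ⇒ local minimum.
So the local minimum value is f(1) = -1/3.

-1/3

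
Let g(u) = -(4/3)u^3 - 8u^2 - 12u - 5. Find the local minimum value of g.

-5

Critical points: g'(u) = -4u^2 - 16u - 12 vanishes at u = -3, -1.
g''(u) = -8u - 16. g''(-3) = 8 > 0 ⇒ local minimum; g''(-1) = -8 < 0 ⇒ local maximum.
Thus g has its local minimum at u = -3, with value -5.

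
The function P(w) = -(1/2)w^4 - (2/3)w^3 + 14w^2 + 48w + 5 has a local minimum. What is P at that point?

-113/3

P'(w) = -2w^3 - 2w^2 + 28w + 48 = 0 at w = -3, -2, 4.
P''(w) = -6w^2 - 4w + 28. P''(-3) = -14 < 0 ⇒ local maximum; P''(-2) = 12 > 0 ⇒ local minimum; P''(4) = -84 < 0 ⇒ local maximum.
The local minimum is P(-2) = -113/3.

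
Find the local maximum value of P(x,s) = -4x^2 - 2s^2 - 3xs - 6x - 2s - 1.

∂P/∂x = -8x - 3s - 6 = 0 and ∂P/∂s = -3x - 4s - 2 = 0, so (x, s) = (-18/23, 2/23).
The Hessian has P_{xx} = -8, P_{ss} = -4, P_{xs} = -3, giving D = 23 > 0 with P_{xx} < 0, so the point is a local maximum.
P(-18/23, 2/23) = 29/23.

29/23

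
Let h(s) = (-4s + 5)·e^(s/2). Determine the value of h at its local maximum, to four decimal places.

5.4983

By the product rule, h'(s) = (-2s - 3/2)·e^(s/2). Since e^(s/2) > 0, the only critical point is s = -3/4.
h''(-3/4) has the same sign as -2 < 0, so this is a local maximum.
h(-3/4) = (8)·e^(-3/8) ≈ 5.4983.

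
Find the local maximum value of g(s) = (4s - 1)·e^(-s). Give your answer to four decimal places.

Differentiating with the product rule gives g'(s) = (-4s + 5)·e^(-s). Since e^(-s) > 0, the only critical point is s = 5/4.
g''(5/4) has the same sign as -4 < 0, so this is a local maximum.
g(5/4) = (4)·e^(-5/4) ≈ 1.1460.

1.1460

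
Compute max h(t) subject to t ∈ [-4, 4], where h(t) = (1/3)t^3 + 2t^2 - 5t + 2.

The derivative is t^2 + 4t - 5, whose only zero in [-4, 4] is t = 1.
Compare values at every candidate in [-4, 4]: h(-4) = 98/3,  h(1) = -2/3,  h(4) = 106/3.
The maximum over the interval is 106/3, attained at t = 4.

106/3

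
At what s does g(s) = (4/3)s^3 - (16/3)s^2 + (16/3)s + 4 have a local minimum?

2

g'(s) = 4s^2 - (32/3)s + 16/3. Setting g'(s) = 0 gives s ∈ {2/3, 2}.
Since g''(s) = 8s - 32/3, we get g''(2/3) = -16/3 < 0 ⇒ local maximum; g''(2) = 16/3 > 0 ⇒ local minimum.
Thus g has its local minimum at s = 2, with value 4.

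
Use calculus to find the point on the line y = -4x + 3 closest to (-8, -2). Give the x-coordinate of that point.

Minimize D(x)^2 = (x + 8)^2 + (-4x + 5)^2.
d/dx[D^2] = 2(x + 8) + 2·(-4)·(-4x + 5) = 0 ⇒ x = 12/17.
Then y = 3/17 and the distance is √(1369/17) ≈ 8.9738.

12/17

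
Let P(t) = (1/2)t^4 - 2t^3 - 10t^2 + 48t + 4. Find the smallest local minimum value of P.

P'(t) = 2t^3 - 6t^2 - 20t + 48 = 0 at t = -3, 2, 4.
Second-derivative test with P''(t) = 6t^2 - 12t - 20: P''(-3) = 70 > 0 ⇒ local minimum; P''(2) = -20 < 0 ⇒ local maximum; P''(4) = 28 > 0 ⇒ local minimum.
So the smallest local minimum value is P(-3) = -271/2.

-271/2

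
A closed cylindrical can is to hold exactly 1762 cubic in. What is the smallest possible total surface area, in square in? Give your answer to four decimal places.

With radius r and height h, πr²h = 1762 so h = 1762/(πr²), and S(r) = 2πr² + 2πrh = 2πr² + 2·1762/r.
S'(r) = 4πr − 2·1762/r² = 0 ⇒ r³ = 1762/(2π), so r ≈ 6.5455 and h = 2r ≈ 13.0910.
S''(r) = 4π + 4·1762/r³ > 0, so this is the minimum; S ≈ 807.5792.

807.5792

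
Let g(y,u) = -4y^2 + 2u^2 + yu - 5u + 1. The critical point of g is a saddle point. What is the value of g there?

∂g/∂y = -8y + u = 0 and ∂g/∂u = y + 4u - 5 = 0, so (y, u) = (5/33, 40/33).
The Hessian has g_{yy} = -8, g_{uu} = 4, g_{yu} = 1, giving D = -33 < 0, so the point is a saddle point.
g(5/33, 40/33) = -67/33.

-67/33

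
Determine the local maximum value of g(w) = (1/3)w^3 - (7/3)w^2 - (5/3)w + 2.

Critical points: g'(w) = w^2 - (14/3)w - 5/3 vanishes at w = -1/3, 5.
Since g''(w) = 2w - 14/3, we get g''(-1/3) = -16/3 < 0 ⇒ local maximum; g''(5) = 16/3 > 0 ⇒ local minimum.
Thus g has its local maximum at w = -1/3, with value 185/81.

185/81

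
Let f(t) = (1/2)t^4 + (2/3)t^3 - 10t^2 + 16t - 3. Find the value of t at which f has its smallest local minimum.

-4

f'(t) = 2t^3 + 2t^2 - 20t + 16 = 0 at t = -4, 1, 2.
f''(t) = 6t^2 + 4t - 20. f''(-4) = 60 > 0 ⇒ local minimum; f''(1) = -10 < 0 ⇒ local maximum; f''(2) = 12 > 0 ⇒ local minimum.
So the smallest local minimum value is f(-4) = -425/3.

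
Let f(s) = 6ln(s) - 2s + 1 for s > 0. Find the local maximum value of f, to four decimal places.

f'(s) = 6/s − 2 = 0 gives s = 3.
f''(s) = -6/s², which is negative for s > 0, so this is a local maximum.
f(3) = 6·ln(3) - 6 + 1 ≈ 1.5917.

1.5917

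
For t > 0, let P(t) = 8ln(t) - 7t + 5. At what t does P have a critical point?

8/7

P'(t) = 8/t − 7 = 0 gives t = 8/7.
P''(t) = -8/t², which is negative for t > 0, so this is a local maximum.
P(8/7) = 8·ln(8/7) - 8 + 5 ≈ -1.9317.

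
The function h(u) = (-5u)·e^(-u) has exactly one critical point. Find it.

1

h'(u) = (-5)·e^(-u) + (-5u)·(-1)·e^(-u) = (5u - 5)·e^(-u). Since e^(-u) > 0, the only critical point is u = 1.
h''(1) has the same sign as 5 > 0, so this is a local minimum.
h(1) = (-5)·e^(-1) ≈ -1.8394.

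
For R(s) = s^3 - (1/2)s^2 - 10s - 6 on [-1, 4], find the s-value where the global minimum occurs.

2

Differentiating, R'(s) = 3s^2 - s - 10; whose only zero in [-1, 4] is s = 2.
Compare values at every candidate in [-1, 4]: R(-1) = 5/2, R(2) = -20, R(4) = 10.
The minimum over the interval is -20, attained at s = 2.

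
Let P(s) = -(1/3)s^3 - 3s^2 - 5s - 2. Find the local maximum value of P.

1/3

P'(s) = -s^2 - 6s - 5 = 0 at s = -5, -1.
P''(s) = -2s - 6. P''(-5) = 4 > 0 ⇒ local minimum; P''(-1) = -4 < 0 ⇒ local maximum.
The local maximum is P(-1) = 1/3.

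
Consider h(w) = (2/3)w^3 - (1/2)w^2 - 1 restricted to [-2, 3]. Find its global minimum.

Differentiating, h'(w) = 2w^2 - w; which vanishes at w = 0 and w = 1/2.
Evaluating at the critical points and endpoints: h(-2) = -25/3,  h(0) = -1,  h(1/2) = -25/24,  h(3) = 25/2.
So the minimum is h(-2) = -25/3.

-25/3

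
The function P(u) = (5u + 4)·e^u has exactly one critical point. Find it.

P'(u) = 5·e^u + (5u + 4)·1·e^u = (5u + 9)·e^u. Since e^u > 0, the only critical point is u = -9/5.
P''(-9/5) has the same sign as 5 > 0, so this is a local minimum.
P(-9/5) = (-5)·e^(-9/5) ≈ -0.8265.

-9/5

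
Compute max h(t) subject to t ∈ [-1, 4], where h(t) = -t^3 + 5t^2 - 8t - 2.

h'(t) = -3t^2 + 10t - 8, which vanishes at t = 4/3 and t = 2.
Compare values at every candidate in [-1, 4]: h(-1) = 12,  h(4/3) = -166/27,  h(2) = -6,  h(4) = -18.
The maximum over the interval is 12, attained at t = -1.

12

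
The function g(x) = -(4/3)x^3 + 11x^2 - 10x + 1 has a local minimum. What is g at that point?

-17/12

g'(x) = -4x^2 + 22x - 10. Setting g'(x) = 0 gives x ∈ {1/2, 5}.
g''(x) = -8x + 22. g''(1/2) = 18 > 0 ⇒ local minimum; g''(5) = -18 < 0 ⇒ local maximum.
The local minimum is g(1/2) = -17/12.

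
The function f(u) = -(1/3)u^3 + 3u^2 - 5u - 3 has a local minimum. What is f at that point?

-16/3

f'(u) = -u^2 + 6u - 5. Setting f'(u) = 0 gives u ∈ {1, 5}.
Since f''(u) = -2u + 6, we get f''(1) = 4 > 0 ⇒ local minimum; f''(5) = -4 < 0 ⇒ local maximum.
Thus f has its local minimum at u = 1, with value -16/3.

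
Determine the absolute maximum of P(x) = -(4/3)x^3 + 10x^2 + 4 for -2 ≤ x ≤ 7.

262/3

P'(x) = -4x^2 + 20x, which vanishes at x = 0 and x = 5.
Candidates: P(-2) = 164/3, P(0) = 4, P(5) = 262/3, P(7) = 110/3.
The maximum over the interval is 262/3, attained at x = 5.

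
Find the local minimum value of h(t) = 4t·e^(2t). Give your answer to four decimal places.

-0.7358

By the product rule, h'(t) = (8t + 4)·e^(2t). Since e^(2t) > 0, the only critical point is t = -1/2.
h''(-1/2) has the same sign as 8 > 0, so this is a local minimum.
h(-1/2) = (-2)·e^(-1) ≈ -0.7358.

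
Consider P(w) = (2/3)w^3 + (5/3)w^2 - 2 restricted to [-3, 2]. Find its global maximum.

10

The derivative is 2w^2 + (10/3)w, which vanishes at w = -5/3 and w = 0.
Compare values at every candidate in [-3, 2]: P(-3) = -5, P(-5/3) = -37/81, P(0) = -2, P(2) = 10.
The maximum over the interval is 10, attained at w = 2.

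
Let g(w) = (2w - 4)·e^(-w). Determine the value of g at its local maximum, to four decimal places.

0.0996

Differentiating with the product rule gives g'(w) = (-2w + 6)·e^(-w). Since e^(-w) > 0, the only critical point is w = 3.
g''(3) has the same sign as -2 < 0, so this is a local maximum.
g(3) = (2)·e^(-3) ≈ 0.0996.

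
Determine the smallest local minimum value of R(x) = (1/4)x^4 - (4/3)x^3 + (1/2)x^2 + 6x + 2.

R'(x) = x^3 - 4x^2 + x + 6 = 0 at x = -1, 2, 3.
R''(x) = 3x^2 - 8x + 1. R''(-1) = 12 > 0 ⇒ local minimum; R''(2) = -3 < 0 ⇒ local maximum; R''(3) = 4 > 0 ⇒ local minimum.
The smallest local minimum is R(-1) = -23/12.

-23/12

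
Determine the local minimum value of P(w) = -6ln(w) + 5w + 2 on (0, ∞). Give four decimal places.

6.9061

P'(w) = -6/w + 5 = 0 gives w = 6/5.
P''(w) = 6/w², which is positive for w > 0, so this is a local minimum.
P(6/5) = -6·ln(6/5) + 6 + 2 ≈ 6.9061.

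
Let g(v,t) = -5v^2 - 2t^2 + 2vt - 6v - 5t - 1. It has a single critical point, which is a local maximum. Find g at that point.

∂g/∂v = -10v + 2t - 6 = 0 and ∂g/∂t = 2v - 4t - 5 = 0, so (v, t) = (-17/18, -31/18).
The Hessian has g_{vv} = -10, g_{tt} = -4, g_{vt} = 2, giving D = 36 > 0 with g_{vv} < 0, so the point is a local maximum.
g(-17/18, -31/18) = 221/36.

221/36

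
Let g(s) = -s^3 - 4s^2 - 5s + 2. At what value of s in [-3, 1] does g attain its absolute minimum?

Differentiating, g'(s) = -3s^2 - 8s - 5; which vanishes at s = -5/3 and s = -1.
Evaluating at the critical points and endpoints: g(-3) = 8, g(-5/3) = 104/27, g(-1) = 4, g(1) = -8.
The minimum over the interval is -8, attained at s = 1.

1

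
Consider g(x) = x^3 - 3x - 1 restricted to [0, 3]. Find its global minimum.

Differentiating, g'(x) = 3x^2 - 3; whose only zero in [0, 3] is x = 1.
Candidates: g(0) = -1, g(1) = -3, g(3) = 17.
Hence the absolute minimum is -3 at x = 1.

-3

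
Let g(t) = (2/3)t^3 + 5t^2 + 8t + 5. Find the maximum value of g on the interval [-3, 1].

56/3

The derivative is 2t^2 + 10t + 8, whose only zero in [-3, 1] is t = -1.
Compare values at every candidate in [-3, 1]: g(-3) = 8; g(-1) = 4/3; g(1) = 56/3.
Hence the absolute maximum is 56/3 at t = 1.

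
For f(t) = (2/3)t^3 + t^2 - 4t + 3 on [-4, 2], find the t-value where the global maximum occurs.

-2

f'(t) = 2t^2 + 2t - 4, which vanishes at t = -2 and t = 1.
Compare values at every candidate in [-4, 2]: f(-4) = -23/3; f(-2) = 29/3; f(1) = 2/3; f(2) = 13/3.
Hence the absolute maximum is 29/3 at t = -2.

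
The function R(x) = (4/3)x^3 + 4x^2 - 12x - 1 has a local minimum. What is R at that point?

Critical points: R'(x) = 4x^2 + 8x - 12 vanishes at x = -3, 1.
Since R''(x) = 8x + 8, we get R''(-3) = -16 < 0 ⇒ local maximum; R''(1) = 16 > 0 ⇒ local minimum.
So the local minimum value is R(1) = -23/3.

-23/3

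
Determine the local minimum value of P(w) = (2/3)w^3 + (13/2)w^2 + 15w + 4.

-49/8

Critical points: P'(w) = 2w^2 + 13w + 15 vanishes at w = -5, -3/2.
Since P''(w) = 4w + 13, we get P''(-5) = -7 < 0 ⇒ local maximum; P''(-3/2) = 7 > 0 ⇒ local minimum.
The local minimum is P(-3/2) = -49/8.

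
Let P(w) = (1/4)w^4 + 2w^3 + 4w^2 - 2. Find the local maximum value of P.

P'(w) = w^3 + 6w^2 + 8w. Setting P'(w) = 0 gives w ∈ {-4, -2, 0}.
P''(w) = 3w^2 + 12w + 8. P''(-4) = 8 > 0 ⇒ local minimum; P''(-2) = -4 < 0 ⇒ local maximum; P''(0) = 8 > 0 ⇒ local minimum.
Thus P has its local maximum at w = -2, with value 2.

2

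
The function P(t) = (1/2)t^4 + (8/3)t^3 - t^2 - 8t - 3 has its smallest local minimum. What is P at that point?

Critical points: P'(t) = 2t^3 + 8t^2 - 2t - 8 vanishes at t = -4, -1, 1.
Second-derivative test with P''(t) = 6t^2 + 16t - 2: P''(-4) = 30 > 0 ⇒ local minimum; P''(-1) = -12 < 0 ⇒ local maximum; P''(1) = 20 > 0 ⇒ local minimum.
So the smallest local minimum value is P(-4) = -89/3.

-89/3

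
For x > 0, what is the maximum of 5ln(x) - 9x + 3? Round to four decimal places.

g'(x) = 5/x − 9 = 0 gives x = 5/9.
g''(x) = -5/x², which is negative for x > 0, so this is a local maximum.
g(5/9) = 5·ln(5/9) - 5 + 3 ≈ -4.9389.

-4.9389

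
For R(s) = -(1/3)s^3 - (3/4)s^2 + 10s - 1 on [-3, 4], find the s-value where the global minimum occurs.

The derivative is -s^2 - (3/2)s + 10, whose only zero in [-3, 4] is s = 5/2.
Evaluating at the critical points and endpoints: R(-3) = -115/4, R(5/2) = 677/48, R(4) = 17/3.
So the minimum is R(-3) = -115/4.

-3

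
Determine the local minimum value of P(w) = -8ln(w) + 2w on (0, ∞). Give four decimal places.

P'(w) = -8/w + 2 = 0 gives w = 4.
P''(w) = 8/w², which is positive for w > 0, so this is a local minimum.
P(4) = -8·ln(4) + 8 ≈ -3.0904.

-3.0904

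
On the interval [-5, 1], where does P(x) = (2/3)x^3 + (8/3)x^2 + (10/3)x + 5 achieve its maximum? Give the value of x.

Differentiating, P'(x) = 2x^2 + (16/3)x + 10/3; which vanishes at x = -5/3 and x = -1.
Candidates: P(-5) = -85/3, P(-5/3) = 305/81, P(-1) = 11/3, P(1) = 35/3.
The maximum over the interval is 35/3, attained at x = 1.

1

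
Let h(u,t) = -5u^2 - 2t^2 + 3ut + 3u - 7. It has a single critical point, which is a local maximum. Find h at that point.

-199/31

∂h/∂u = -10u + 3t + 3 = 0 and ∂h/∂t = 3u - 4t = 0, so (u, t) = (12/31, 9/31).
The Hessian has h_{uu} = -10, h_{tt} = -4, h_{ut} = 3, giving D = 31 > 0 with h_{uu} < 0, so the point is a local maximum.
h(12/31, 9/31) = -199/31.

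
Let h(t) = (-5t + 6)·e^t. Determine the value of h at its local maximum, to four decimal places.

6.1070

Differentiating with the product rule gives h'(t) = (-5t + 1)·e^t. Since e^t > 0, the only critical point is t = 1/5.
h''(1/5) has the same sign as -5 < 0, so this is a local maximum.
h(1/5) = (5)·e^(1/5) ≈ 6.1070.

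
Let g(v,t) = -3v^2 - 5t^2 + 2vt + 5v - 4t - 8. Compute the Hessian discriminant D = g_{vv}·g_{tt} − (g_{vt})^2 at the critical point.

∂g/∂v = -6v + 2t + 5 = 0 and ∂g/∂t = 2v - 10t - 4 = 0, so (v, t) = (3/4, -1/4).
The Hessian has g_{vv} = -6, g_{tt} = -10, g_{vt} = 2, giving D = 56 > 0 with g_{vv} < 0, so the point is a local maximum.
D = (-6)·(-10) − (2)^2 = 56.

56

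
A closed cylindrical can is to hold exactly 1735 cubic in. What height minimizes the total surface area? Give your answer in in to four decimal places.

With radius r and height h, πr²h = 1735 so h = 1735/(πr²), and S(r) = 2πr² + 2πrh = 2πr² + 2·1735/r.
S'(r) = 4πr − 2·1735/r² = 0 ⇒ r³ = 1735/(2π), so r ≈ 6.5119 and h = 2r ≈ 13.0238.
S''(r) = 4π + 4·1735/r³ > 0, so this is the minimum; S ≈ 799.3081.

13.0238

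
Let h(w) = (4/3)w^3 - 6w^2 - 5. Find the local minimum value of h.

Critical points: h'(w) = 4w^2 - 12w vanishes at w = 0, 3.
h''(w) = 8w - 12. h''(0) = -12 < 0 ⇒ local maximum; h''(3) = 12 > 0 ⇒ local minimum.
Thus h has its local minimum at w = 3, with value -23.

-23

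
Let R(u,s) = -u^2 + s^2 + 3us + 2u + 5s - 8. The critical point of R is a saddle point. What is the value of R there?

-155/13

∂R/∂u = -2u + 3s + 2 = 0 and ∂R/∂s = 3u + 2s + 5 = 0, so (u, s) = (-11/13, -16/13).
The Hessian has R_{uu} = -2, R_{ss} = 2, R_{us} = 3, giving D = -13 < 0, so the point is a saddle point.
R(-11/13, -16/13) = -155/13.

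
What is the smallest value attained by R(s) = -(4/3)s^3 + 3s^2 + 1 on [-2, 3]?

-8

Differentiating, R'(s) = -4s^2 + 6s; which vanishes at s = 0 and s = 3/2.
Compare values at every candidate in [-2, 3]: R(-2) = 71/3, R(0) = 1, R(3/2) = 13/4, R(3) = -8.
So the minimum is R(3) = -8.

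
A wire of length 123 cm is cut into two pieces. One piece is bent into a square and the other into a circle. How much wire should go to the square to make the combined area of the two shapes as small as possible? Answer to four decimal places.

Let x be the length used for the square. Square side x/4; circle radius (123−x)/(2π).
A(x) = (x/4)² + π·((123−x)/(2π))² = x²/16 + (123−x)²/(4π) for 0 ≤ x ≤ 123. A'(x) = x/8 − (123−x)/(2π) = 0 gives x = 4·123/(π+4) ≈ 68.8922.
A'' = 1/8 + 1/(2π) > 0, so this gives the minimum combined area; x ≈ 68.8922 cm to the square.

68.8922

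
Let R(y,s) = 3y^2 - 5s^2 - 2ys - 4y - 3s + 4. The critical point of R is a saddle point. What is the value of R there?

∂R/∂y = 6y - 2s - 4 = 0 and ∂R/∂s = -2y - 10s - 3 = 0, so (y, s) = (17/32, -13/32).
The Hessian has R_{yy} = 6, R_{ss} = -10, R_{ys} = -2, giving D = -64 < 0, so the point is a saddle point.
R(17/32, -13/32) = 227/64.

227/64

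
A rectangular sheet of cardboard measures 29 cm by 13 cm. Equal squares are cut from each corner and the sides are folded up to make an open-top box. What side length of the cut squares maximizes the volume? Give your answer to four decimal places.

With cut size x, the volume is V(x) = x(29 − 2x)(13 − 2x) for 0 < x < 6.5.
V'(x) = 12x^2 − 168x + 377. Setting V'(x) = 0 gives x ≈ 2.8068 (the root in (0, 6.5)).
V''(x) = 24x − 168 is negative there, so this is the maximum; V ≈ 484.8503.

2.8068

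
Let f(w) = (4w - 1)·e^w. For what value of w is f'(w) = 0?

-3/4

Differentiating with the product rule gives f'(w) = (4w + 3)·e^w. Since e^w > 0, the only critical point is w = -3/4.
f''(-3/4) has the same sign as 4 > 0, so this is a local minimum.
f(-3/4) = (-4)·e^(-3/4) ≈ -1.8895.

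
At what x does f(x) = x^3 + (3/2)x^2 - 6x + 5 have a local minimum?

f'(x) = 3x^2 + 3x - 6 = 0 at x = -2, 1.
Since f''(x) = 6x + 3, we get f''(-2) = -9 < 0 ⇒ local maximum; f''(1) = 9 > 0 ⇒ local minimum.
The local minimum is f(1) = 3/2.

1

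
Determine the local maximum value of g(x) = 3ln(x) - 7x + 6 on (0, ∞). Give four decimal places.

g'(x) = 3/x − 7 = 0 gives x = 3/7.
g''(x) = -3/x², which is negative for x > 0, so this is a local maximum.
g(3/7) = 3·ln(3/7) - 3 + 6 ≈ 0.4581.

0.4581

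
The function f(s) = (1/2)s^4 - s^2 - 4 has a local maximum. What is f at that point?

Critical points: f'(s) = 2s^3 - 2s vanishes at s = -1, 0, 1.
f''(s) = 6s^2 - 2. f''(-1) = 4 > 0 ⇒ local minimum; f''(0) = -2 < 0 ⇒ local maximum; f''(1) = 4 > 0 ⇒ local minimum.
So the local maximum value is f(0) = -4.

-4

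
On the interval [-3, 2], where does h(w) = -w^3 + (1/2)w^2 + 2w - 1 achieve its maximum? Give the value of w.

Differentiating, h'(w) = -3w^2 + w + 2; which vanishes at w = -2/3 and w = 1.
Compare values at every candidate in [-3, 2]: h(-3) = 49/2; h(-2/3) = -49/27; h(1) = 1/2; h(2) = -3.
The maximum over the interval is 49/2, attained at w = -3.

-3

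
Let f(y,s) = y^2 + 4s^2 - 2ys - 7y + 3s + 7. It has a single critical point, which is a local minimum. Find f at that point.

-79/12

∂f/∂y = 2y - 2s - 7 = 0 and ∂f/∂s = -2y + 8s + 3 = 0, so (y, s) = (25/6, 2/3).
The Hessian has f_{yy} = 2, f_{ss} = 8, f_{ys} = -2, giving D = 12 > 0 with f_{yy} > 0, so the point is a local minimum.
f(25/6, 2/3) = -79/12.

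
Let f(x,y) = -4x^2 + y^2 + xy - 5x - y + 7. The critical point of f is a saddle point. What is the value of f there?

∂f/∂x = -8x + y - 5 = 0 and ∂f/∂y = x + 2y - 1 = 0, so (x, y) = (-9/17, 13/17).
The Hessian has f_{xx} = -8, f_{yy} = 2, f_{xy} = 1, giving D = -17 < 0, so the point is a saddle point.
f(-9/17, 13/17) = 135/17.

135/17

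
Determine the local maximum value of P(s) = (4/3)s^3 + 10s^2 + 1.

Critical points: P'(s) = 4s^2 + 20s vanishes at s = -5, 0.
Second-derivative test with P''(s) = 8s + 20: P''(-5) = -20 < 0 ⇒ local maximum; P''(0) = 20 > 0 ⇒ local minimum.
Thus P has its local maximum at s = -5, with value 253/3.

253/3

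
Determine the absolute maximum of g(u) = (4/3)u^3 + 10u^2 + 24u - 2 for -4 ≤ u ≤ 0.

-2

Differentiating, g'(u) = 4u^2 + 20u + 24; which vanishes at u = -3 and u = -2.
Evaluating at the critical points and endpoints: g(-4) = -70/3; g(-3) = -20; g(-2) = -62/3; g(0) = -2.
Hence the absolute maximum is -2 at u = 0.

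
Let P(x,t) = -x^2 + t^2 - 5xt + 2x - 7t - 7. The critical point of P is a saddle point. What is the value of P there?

-318/29

∂P/∂x = -2x - 5t + 2 = 0 and ∂P/∂t = -5x + 2t - 7 = 0, so (x, t) = (-31/29, 24/29).
The Hessian has P_{xx} = -2, P_{tt} = 2, P_{xt} = -5, giving D = -29 < 0, so the point is a saddle point.
P(-31/29, 24/29) = -318/29.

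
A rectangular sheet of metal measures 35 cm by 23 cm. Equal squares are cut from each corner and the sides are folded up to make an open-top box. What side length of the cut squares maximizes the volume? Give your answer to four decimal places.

With cut size x, the volume is V(x) = x(35 − 2x)(23 − 2x) for 0 < x < 11.5.
V'(x) = 12x^2 − 232x + 805. Setting V'(x) = 0 gives x ≈ 4.5324 (the root in (0, 11.5)).
V''(x) = 24x − 232 is negative there, so this is the maximum; V ≈ 1638.0647.

4.5324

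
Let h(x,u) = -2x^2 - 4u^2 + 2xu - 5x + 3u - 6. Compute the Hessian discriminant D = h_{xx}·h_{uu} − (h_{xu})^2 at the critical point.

∂h/∂x = -4x + 2u - 5 = 0 and ∂h/∂u = 2x - 8u + 3 = 0, so (x, u) = (-17/14, 1/14).
The Hessian has h_{xx} = -4, h_{uu} = -8, h_{xu} = 2, giving D = 28 > 0 with h_{xx} < 0, so the point is a local maximum.
D = (-4)·(-8) − (2)^2 = 28.

28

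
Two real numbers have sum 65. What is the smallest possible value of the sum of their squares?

4225/2

With a + b = 65, a^2 + b^2 = a^2 + (65 − a)^2.
The derivative 2a − 2(65 − a) = 4a − 130 vanishes at a = 65/2; second derivative 4 > 0, a minimum.
The minimum is 2·(65/2)^2 = 4225/2.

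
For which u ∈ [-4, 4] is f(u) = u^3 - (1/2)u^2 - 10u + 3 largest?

Differentiating, f'(u) = 3u^2 - u - 10; which vanishes at u = -5/3 and u = 2.
Compare values at every candidate in [-4, 4]: f(-4) = -29, f(-5/3) = 737/54, f(2) = -11, f(4) = 19.
The maximum over the interval is 19, attained at u = 4.

4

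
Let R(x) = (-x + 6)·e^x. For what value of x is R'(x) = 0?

Differentiating with the product rule gives R'(x) = (-x + 5)·e^x. Since e^x > 0, the only critical point is x = 5.
R''(5) has the same sign as -1 < 0, so this is a local maximum.
R(5) = (1)·e^(5) ≈ 148.4132.

5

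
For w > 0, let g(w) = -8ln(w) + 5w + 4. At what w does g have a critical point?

8/5

g'(w) = -8/w + 5 = 0 gives w = 8/5.
g''(w) = 8/w², which is positive for w > 0, so this is a local minimum.
g(8/5) = -8·ln(8/5) + 8 + 4 ≈ 8.2400.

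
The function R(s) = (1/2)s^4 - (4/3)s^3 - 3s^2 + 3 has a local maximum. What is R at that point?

R'(s) = 2s^3 - 4s^2 - 6s = 0 at s = -1, 0, 3.
Second-derivative test with R''(s) = 6s^2 - 8s - 6: R''(-1) = 8 > 0 ⇒ local minimum; R''(0) = -6 < 0 ⇒ local maximum; R''(3) = 24 > 0 ⇒ local minimum.
Thus R has its local maximum at s = 0, with value 3.

3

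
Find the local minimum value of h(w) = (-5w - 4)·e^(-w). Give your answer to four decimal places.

-4.0937

h'(w) = (-5)·e^(-w) + (-5w - 4)·(-1)·e^(-w) = (5w - 1)·e^(-w). Since e^(-w) > 0, the only critical point is w = 1/5.
h''(1/5) has the same sign as 5 > 0, so this is a local minimum.
h(1/5) = (-5)·e^(-1/5) ≈ -4.0937.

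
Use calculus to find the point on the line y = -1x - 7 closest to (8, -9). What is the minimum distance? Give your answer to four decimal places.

Minimize D(x)^2 = (x - 8)^2 + (-x + 2)^2.
d/dx[D^2] = 2(x - 8) + 2·(-1)·(-x + 2) = 0 ⇒ x = 5.
Then y = -12 and the distance is √(18) ≈ 4.2426.

4.2426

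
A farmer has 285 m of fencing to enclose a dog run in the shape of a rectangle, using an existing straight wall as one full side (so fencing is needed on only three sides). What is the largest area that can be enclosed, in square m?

81225/8

Let the sides perpendicular to the wall have length x and the parallel side y, so 2x + y = 285 and the area is A = xy = x(285 − 2x).
A'(x) = 285 − 4x = 0 gives x = 285/4, and A''(x) = −4 < 0 confirms a maximum.
Then y = 285 − 2·285/4 = 285/2 and A = 81225/8.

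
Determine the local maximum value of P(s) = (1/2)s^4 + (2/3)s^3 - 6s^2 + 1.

P'(s) = 2s^3 + 2s^2 - 12s = 0 at s = -3, 0, 2.
P''(s) = 6s^2 + 4s - 12. P''(-3) = 30 > 0 ⇒ local minimum; P''(0) = -12 < 0 ⇒ local maximum; P''(2) = 20 > 0 ⇒ local minimum.
Thus P has its local maximum at s = 0, with value 1.

1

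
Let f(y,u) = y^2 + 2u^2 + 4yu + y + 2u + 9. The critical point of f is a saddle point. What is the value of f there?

∂f/∂y = 2y + 4u + 1 = 0 and ∂f/∂u = 4y + 4u + 2 = 0, so (y, u) = (-1/2, 0).
The Hessian has f_{yy} = 2, f_{uu} = 4, f_{yu} = 4, giving D = -8 < 0, so the point is a saddle point.
f(-1/2, 0) = 35/4.

35/4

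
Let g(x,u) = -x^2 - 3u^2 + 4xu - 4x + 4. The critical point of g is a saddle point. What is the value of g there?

-8

∂g/∂x = -2x + 4u - 4 = 0 and ∂g/∂u = 4x - 6u = 0, so (x, u) = (6, 4).
The Hessian has g_{xx} = -2, g_{uu} = -6, g_{xu} = 4, giving D = -4 < 0, so the point is a saddle point.
g(6, 4) = -8.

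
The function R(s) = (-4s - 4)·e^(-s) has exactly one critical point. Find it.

Differentiating with the product rule gives R'(s) = (4s)·e^(-s). Since e^(-s) > 0, the only critical point is s = 0.
R''(0) has the same sign as 4 > 0, so this is a local minimum.
R(0) = (-4)·e^(0) ≈ -4.0000.

0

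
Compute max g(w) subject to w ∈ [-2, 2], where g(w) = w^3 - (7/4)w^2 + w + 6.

9

Differentiating, g'(w) = 3w^2 - (7/2)w + 1; which vanishes at w = 1/2 and w = 2/3.
Candidates: g(-2) = -11; g(1/2) = 99/16; g(2/3) = 167/27; g(2) = 9.
Hence the absolute maximum is 9 at w = 2.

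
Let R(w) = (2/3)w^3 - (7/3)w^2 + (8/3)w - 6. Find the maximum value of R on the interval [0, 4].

The derivative is 2w^2 - (14/3)w + 8/3, which vanishes at w = 1 and w = 4/3.
Compare values at every candidate in [0, 4]: R(0) = -6,  R(1) = -5,  R(4/3) = -406/81,  R(4) = 10.
So the maximum is R(4) = 10.

10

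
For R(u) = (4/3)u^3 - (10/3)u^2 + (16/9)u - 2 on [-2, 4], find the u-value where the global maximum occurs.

4

The derivative is 4u^2 - (20/3)u + 16/9, which vanishes at u = 1/3 and u = 4/3.
Candidates: R(-2) = -266/9; R(1/3) = -140/81; R(4/3) = -194/81; R(4) = 334/9.
Hence the absolute maximum is 334/9 at u = 4.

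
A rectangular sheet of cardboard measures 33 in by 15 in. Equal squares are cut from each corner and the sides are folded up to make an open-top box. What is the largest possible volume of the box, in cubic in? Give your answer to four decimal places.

732.0847

With cut size x, the volume is V(x) = x(33 − 2x)(15 − 2x) for 0 < x < 7.5.
V'(x) = 12x^2 − 192x + 495. Setting V'(x) = 0 gives x ≈ 3.2303 (the root in (0, 7.5)).
V''(x) = 24x − 192 is negative there, so this is the maximum; V ≈ 732.0847.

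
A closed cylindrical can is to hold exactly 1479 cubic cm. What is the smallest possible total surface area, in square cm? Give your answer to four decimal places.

With radius r and height h, πr²h = 1479 so h = 1479/(πr²), and S(r) = 2πr² + 2πrh = 2πr² + 2·1479/r.
S'(r) = 4πr − 2·1479/r² = 0 ⇒ r³ = 1479/(2π), so r ≈ 6.1744 and h = 2r ≈ 12.3488.
S''(r) = 4π + 4·1479/r³ > 0, so this is the minimum; S ≈ 718.6101.

718.6101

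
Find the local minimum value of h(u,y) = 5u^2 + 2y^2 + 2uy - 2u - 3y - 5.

-221/36

∂h/∂u = 10u + 2y - 2 = 0 and ∂h/∂y = 2u + 4y - 3 = 0, so (u, y) = (1/18, 13/18).
The Hessian has h_{uu} = 10, h_{yy} = 4, h_{uy} = 2, giving D = 36 > 0 with h_{uu} > 0, so the point is a local minimum.
h(1/18, 13/18) = -221/36.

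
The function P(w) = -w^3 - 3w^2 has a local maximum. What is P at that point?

0

Critical points: P'(w) = -3w^2 - 6w vanishes at w = -2, 0.
P''(w) = -6w - 6. P''(-2) = 6 > 0 ⇒ local minimum; P''(0) = -6 < 0 ⇒ local maximum.
So the local maximum value is P(0) = 0.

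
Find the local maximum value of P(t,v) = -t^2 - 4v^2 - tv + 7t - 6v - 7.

∂P/∂t = -2t - v + 7 = 0 and ∂P/∂v = -t - 8v - 6 = 0, so (t, v) = (62/15, -19/15).
The Hessian has P_{tt} = -2, P_{vv} = -8, P_{tv} = -1, giving D = 15 > 0 with P_{tt} < 0, so the point is a local maximum.
P(62/15, -19/15) = 169/15.

169/15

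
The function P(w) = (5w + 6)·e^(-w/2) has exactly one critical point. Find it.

4/5

P'(w) = 5·e^(-w/2) + (5w + 6)·(-1/2)·e^(-w/2) = (-(5/2)w + 2)·e^(-w/2). Since e^(-w/2) > 0, the only critical point is w = 4/5.
P''(4/5) has the same sign as -5/2 < 0, so this is a local maximum.
P(4/5) = (10)·e^(-2/5) ≈ 6.7032.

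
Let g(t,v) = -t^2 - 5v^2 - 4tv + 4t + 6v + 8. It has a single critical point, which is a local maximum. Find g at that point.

∂g/∂t = -2t - 4v + 4 = 0 and ∂g/∂v = -4t - 10v + 6 = 0, so (t, v) = (4, -1).
The Hessian has g_{tt} = -2, g_{vv} = -10, g_{tv} = -4, giving D = 4 > 0 with g_{tt} < 0, so the point is a local maximum.
g(4, -1) = 13.

13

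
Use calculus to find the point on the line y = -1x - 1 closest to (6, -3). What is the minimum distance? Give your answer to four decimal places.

2.8284

Minimize D(x)^2 = (x - 6)^2 + (-x + 2)^2.
d/dx[D^2] = 2(x - 6) + 2·(-1)·(-x + 2) = 0 ⇒ x = 4.
Then y = -5 and the distance is √(8) ≈ 2.8284.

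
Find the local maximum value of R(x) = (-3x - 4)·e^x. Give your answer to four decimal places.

0.2909

By the product rule, R'(x) = (-3x - 7)·e^x. Since e^x > 0, the only critical point is x = -7/3.
R''(-7/3) has the same sign as -3 < 0, so this is a local maximum.
R(-7/3) = (3)·e^(-7/3) ≈ 0.2909.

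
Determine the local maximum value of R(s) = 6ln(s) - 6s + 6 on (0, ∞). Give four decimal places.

0.0000

R'(s) = 6/s − 6 = 0 gives s = 1.
R''(s) = -6/s², which is negative for s > 0, so this is a local maximum.
R(1) = 6·ln(1) - 6 + 6 ≈ 0.0000.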